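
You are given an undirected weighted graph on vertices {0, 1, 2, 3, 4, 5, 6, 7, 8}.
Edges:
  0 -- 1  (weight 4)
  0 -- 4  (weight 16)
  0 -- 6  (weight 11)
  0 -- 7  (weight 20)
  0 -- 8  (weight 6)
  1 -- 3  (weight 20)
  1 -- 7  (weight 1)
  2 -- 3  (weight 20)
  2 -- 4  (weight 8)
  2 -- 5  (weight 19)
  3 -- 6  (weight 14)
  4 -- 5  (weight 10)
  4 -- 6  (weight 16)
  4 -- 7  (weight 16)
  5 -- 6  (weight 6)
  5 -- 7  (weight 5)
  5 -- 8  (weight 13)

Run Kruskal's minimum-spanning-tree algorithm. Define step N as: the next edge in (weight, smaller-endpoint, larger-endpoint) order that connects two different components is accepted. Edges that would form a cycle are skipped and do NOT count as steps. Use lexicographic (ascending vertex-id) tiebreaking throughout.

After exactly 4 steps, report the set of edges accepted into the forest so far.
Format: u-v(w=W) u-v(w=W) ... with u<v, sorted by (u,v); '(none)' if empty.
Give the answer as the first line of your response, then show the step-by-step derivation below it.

0-1(w=4) 0-8(w=6) 1-7(w=1) 5-7(w=5)

step 1: add edge 1-7 (w=1); MST = {1-7(w=1)}
step 2: add edge 0-1 (w=4); MST = {0-1(w=4) 1-7(w=1)}
step 3: add edge 5-7 (w=5); MST = {0-1(w=4) 1-7(w=1) 5-7(w=5)}
step 4: add edge 0-8 (w=6); MST = {0-1(w=4) 0-8(w=6) 1-7(w=1) 5-7(w=5)}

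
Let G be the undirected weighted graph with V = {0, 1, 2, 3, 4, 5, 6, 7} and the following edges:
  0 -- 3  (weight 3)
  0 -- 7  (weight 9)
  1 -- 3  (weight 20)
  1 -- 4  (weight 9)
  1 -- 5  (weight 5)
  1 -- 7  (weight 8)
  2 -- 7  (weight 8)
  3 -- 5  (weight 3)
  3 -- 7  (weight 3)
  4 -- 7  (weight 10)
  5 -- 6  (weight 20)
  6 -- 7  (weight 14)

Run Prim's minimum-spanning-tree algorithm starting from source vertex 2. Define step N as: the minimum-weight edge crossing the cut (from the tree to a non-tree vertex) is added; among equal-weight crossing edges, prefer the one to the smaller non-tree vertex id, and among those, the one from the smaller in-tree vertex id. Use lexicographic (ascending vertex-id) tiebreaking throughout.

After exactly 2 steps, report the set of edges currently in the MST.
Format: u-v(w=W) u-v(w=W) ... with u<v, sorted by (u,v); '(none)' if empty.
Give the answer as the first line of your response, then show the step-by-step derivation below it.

2-7(w=8) 3-7(w=3)

step 1: add edge 2-7 (w=8); MST = {2-7(w=8)}
step 2: add edge 3-7 (w=3); MST = {2-7(w=8) 3-7(w=3)}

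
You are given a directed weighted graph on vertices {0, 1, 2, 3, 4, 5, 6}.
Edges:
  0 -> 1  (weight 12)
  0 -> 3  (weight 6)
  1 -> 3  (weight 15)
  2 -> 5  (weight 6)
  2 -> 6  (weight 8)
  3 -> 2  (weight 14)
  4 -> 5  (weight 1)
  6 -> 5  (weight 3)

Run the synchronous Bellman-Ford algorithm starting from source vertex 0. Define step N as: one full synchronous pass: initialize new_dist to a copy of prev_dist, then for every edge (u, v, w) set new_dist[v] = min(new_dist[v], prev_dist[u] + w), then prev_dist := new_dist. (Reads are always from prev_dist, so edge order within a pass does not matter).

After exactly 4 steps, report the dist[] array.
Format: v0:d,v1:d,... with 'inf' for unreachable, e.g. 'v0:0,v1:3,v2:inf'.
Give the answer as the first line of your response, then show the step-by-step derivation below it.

v0:0,v1:12,v2:20,v3:6,v4:inf,v5:26,v6:28

step 1: dist = v0:0,v1:12,v2:inf,v3:6,v4:inf,v5:inf,v6:inf
step 2: dist = v0:0,v1:12,v2:20,v3:6,v4:inf,v5:inf,v6:inf
step 3: dist = v0:0,v1:12,v2:20,v3:6,v4:inf,v5:26,v6:28
step 4: dist = v0:0,v1:12,v2:20,v3:6,v4:inf,v5:26,v6:28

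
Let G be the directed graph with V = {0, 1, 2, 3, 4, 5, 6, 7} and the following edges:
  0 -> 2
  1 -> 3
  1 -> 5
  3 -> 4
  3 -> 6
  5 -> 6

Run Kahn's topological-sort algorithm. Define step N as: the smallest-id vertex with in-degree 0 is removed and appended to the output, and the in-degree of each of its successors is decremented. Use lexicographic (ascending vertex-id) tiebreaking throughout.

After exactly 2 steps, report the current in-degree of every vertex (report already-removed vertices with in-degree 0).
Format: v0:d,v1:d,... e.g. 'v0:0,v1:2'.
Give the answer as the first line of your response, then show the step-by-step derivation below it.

v0:0,v1:0,v2:0,v3:0,v4:1,v5:0,v6:2,v7:0

step 1: output 0; order=[0]; indeg=(0,0,0,1,1,1,2,0)
step 2: output 1; order=[0,1]; indeg=(0,0,0,0,1,0,2,0)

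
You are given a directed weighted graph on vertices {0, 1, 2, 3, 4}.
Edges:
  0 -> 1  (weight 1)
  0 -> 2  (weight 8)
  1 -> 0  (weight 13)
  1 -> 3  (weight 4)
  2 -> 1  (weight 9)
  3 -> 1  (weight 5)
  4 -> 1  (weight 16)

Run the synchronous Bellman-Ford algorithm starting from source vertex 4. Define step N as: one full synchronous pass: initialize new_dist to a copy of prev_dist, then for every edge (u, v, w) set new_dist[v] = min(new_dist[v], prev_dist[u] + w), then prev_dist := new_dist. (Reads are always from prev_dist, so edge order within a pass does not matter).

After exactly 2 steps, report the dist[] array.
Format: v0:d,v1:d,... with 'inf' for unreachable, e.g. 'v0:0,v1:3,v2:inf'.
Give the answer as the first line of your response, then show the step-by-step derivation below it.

v0:29,v1:16,v2:inf,v3:20,v4:0

step 1: dist = v0:inf,v1:16,v2:inf,v3:inf,v4:0
step 2: dist = v0:29,v1:16,v2:inf,v3:20,v4:0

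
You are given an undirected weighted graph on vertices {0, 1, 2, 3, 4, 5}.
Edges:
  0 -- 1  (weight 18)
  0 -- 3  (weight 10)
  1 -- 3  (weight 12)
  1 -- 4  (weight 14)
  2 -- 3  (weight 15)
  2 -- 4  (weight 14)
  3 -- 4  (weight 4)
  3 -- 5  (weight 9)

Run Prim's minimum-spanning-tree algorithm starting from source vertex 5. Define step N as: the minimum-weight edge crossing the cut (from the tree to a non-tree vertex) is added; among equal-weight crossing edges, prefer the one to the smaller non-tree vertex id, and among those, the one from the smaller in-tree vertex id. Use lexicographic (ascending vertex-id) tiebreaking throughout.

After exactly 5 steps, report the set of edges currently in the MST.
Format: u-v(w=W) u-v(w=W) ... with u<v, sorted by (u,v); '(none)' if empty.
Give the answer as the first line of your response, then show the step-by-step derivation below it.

0-3(w=10) 1-3(w=12) 2-4(w=14) 3-4(w=4) 3-5(w=9)

step 1: add edge 3-5 (w=9); MST = {3-5(w=9)}
step 2: add edge 3-4 (w=4); MST = {3-4(w=4) 3-5(w=9)}
step 3: add edge 0-3 (w=10); MST = {0-3(w=10) 3-4(w=4) 3-5(w=9)}
step 4: add edge 1-3 (w=12); MST = {0-3(w=10) 1-3(w=12) 3-4(w=4) 3-5(w=9)}
step 5: add edge 2-4 (w=14); MST = {0-3(w=10) 1-3(w=12) 2-4(w=14) 3-4(w=4) 3-5(w=9)}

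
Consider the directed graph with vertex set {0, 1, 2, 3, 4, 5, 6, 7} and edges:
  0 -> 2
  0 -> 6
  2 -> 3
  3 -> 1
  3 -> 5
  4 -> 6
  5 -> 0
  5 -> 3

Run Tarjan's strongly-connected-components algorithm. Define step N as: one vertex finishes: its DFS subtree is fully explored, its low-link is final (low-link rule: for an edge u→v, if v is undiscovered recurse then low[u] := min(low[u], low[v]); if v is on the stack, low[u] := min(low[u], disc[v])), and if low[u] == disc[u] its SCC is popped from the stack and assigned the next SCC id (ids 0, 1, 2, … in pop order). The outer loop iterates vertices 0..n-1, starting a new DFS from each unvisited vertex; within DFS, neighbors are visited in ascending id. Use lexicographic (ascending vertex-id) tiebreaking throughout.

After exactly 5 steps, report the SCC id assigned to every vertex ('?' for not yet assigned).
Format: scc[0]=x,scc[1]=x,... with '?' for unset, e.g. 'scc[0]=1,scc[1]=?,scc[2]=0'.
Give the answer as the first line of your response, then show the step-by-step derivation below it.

scc[0]=?,scc[1]=0,scc[2]=?,scc[3]=?,scc[4]=?,scc[5]=?,scc[6]=1,scc[7]=?

step 1: low=(low[0]=0,low[1]=3,low[2]=1,low[3]=2,low[4]=?,low[5]=?,low[6]=?,low[7]=?); scc=(scc[0]=?,scc[1]=0,scc[2]=?,scc[3]=?,scc[4]=?,scc[5]=?,scc[6]=?,scc[7]=?)
step 2: low=(low[0]=0,low[1]=3,low[2]=1,low[3]=2,low[4]=?,low[5]=0,low[6]=?,low[7]=?); scc=(scc[0]=?,scc[1]=0,scc[2]=?,scc[3]=?,scc[4]=?,scc[5]=?,scc[6]=?,scc[7]=?)
step 3: low=(low[0]=0,low[1]=3,low[2]=1,low[3]=0,low[4]=?,low[5]=0,low[6]=?,low[7]=?); scc=(scc[0]=?,scc[1]=0,scc[2]=?,scc[3]=?,scc[4]=?,scc[5]=?,scc[6]=?,scc[7]=?)
step 4: low=(low[0]=0,low[1]=3,low[2]=0,low[3]=0,low[4]=?,low[5]=0,low[6]=?,low[7]=?); scc=(scc[0]=?,scc[1]=0,scc[2]=?,scc[3]=?,scc[4]=?,scc[5]=?,scc[6]=?,scc[7]=?)
step 5: low=(low[0]=0,low[1]=3,low[2]=0,low[3]=0,low[4]=?,low[5]=0,low[6]=5,low[7]=?); scc=(scc[0]=?,scc[1]=0,scc[2]=?,scc[3]=?,scc[4]=?,scc[5]=?,scc[6]=1,scc[7]=?)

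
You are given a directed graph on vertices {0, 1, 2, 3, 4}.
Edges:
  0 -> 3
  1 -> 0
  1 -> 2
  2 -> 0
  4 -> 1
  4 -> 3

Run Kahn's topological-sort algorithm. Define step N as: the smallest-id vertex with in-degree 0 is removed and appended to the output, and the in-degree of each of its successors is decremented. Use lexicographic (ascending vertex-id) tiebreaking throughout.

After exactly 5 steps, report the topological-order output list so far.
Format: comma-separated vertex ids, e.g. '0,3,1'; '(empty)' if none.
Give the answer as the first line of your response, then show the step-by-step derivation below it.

4,1,2,0,3

step 1: output 4; order=[4]; indeg=(2,0,1,1,0)
step 2: output 1; order=[4,1]; indeg=(1,0,0,1,0)
step 3: output 2; order=[4,1,2]; indeg=(0,0,0,1,0)
step 4: output 0; order=[4,1,2,0]; indeg=(0,0,0,0,0)
step 5: output 3; order=[4,1,2,0,3]; indeg=(0,0,0,0,0)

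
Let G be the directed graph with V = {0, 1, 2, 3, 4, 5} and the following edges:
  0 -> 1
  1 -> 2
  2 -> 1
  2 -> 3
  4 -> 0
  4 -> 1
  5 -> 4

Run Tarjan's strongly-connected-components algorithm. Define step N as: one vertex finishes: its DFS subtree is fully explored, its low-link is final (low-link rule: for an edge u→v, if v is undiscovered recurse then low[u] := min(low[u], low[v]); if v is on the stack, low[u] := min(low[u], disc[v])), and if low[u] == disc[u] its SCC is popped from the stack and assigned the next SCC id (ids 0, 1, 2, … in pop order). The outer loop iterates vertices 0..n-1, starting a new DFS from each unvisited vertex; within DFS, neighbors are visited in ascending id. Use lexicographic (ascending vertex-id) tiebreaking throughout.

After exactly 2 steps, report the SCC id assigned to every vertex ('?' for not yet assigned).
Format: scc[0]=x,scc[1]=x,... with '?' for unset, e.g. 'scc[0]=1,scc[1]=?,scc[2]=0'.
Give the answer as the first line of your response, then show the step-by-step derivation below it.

scc[0]=?,scc[1]=?,scc[2]=?,scc[3]=0,scc[4]=?,scc[5]=?

step 1: low=(low[0]=0,low[1]=1,low[2]=1,low[3]=3,low[4]=?,low[5]=?); scc=(scc[0]=?,scc[1]=?,scc[2]=?,scc[3]=0,scc[4]=?,scc[5]=?)
step 2: low=(low[0]=0,low[1]=1,low[2]=1,low[3]=3,low[4]=?,low[5]=?); scc=(scc[0]=?,scc[1]=?,scc[2]=?,scc[3]=0,scc[4]=?,scc[5]=?)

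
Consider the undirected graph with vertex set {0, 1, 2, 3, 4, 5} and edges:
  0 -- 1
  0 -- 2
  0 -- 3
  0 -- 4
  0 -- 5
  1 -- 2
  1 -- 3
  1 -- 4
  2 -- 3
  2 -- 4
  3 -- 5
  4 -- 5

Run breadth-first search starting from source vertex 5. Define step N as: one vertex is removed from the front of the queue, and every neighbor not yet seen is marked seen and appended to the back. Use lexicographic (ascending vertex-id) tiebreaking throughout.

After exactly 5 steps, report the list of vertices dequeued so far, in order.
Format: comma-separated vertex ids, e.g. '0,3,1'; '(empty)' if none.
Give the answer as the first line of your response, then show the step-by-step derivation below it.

5,0,3,4,1

step 1: dequeue 5; queue=[0,3,4]; order=5
step 2: dequeue 0; queue=[3,4,1,2]; order=5,0
step 3: dequeue 3; queue=[4,1,2]; order=5,0,3
step 4: dequeue 4; queue=[1,2]; order=5,0,3,4
step 5: dequeue 1; queue=[2]; order=5,0,3,4,1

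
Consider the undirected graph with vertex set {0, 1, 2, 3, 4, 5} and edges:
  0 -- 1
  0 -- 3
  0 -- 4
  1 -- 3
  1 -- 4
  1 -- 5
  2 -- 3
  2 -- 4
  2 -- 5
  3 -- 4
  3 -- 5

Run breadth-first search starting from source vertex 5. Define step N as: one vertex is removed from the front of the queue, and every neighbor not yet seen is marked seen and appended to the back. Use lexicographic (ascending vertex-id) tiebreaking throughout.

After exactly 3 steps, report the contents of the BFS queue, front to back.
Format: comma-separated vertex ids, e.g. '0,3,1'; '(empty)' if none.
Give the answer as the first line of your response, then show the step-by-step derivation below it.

3,0,4

step 1: dequeue 5; queue=[1,2,3]; order=5
step 2: dequeue 1; queue=[2,3,0,4]; order=5,1
step 3: dequeue 2; queue=[3,0,4]; order=5,1,2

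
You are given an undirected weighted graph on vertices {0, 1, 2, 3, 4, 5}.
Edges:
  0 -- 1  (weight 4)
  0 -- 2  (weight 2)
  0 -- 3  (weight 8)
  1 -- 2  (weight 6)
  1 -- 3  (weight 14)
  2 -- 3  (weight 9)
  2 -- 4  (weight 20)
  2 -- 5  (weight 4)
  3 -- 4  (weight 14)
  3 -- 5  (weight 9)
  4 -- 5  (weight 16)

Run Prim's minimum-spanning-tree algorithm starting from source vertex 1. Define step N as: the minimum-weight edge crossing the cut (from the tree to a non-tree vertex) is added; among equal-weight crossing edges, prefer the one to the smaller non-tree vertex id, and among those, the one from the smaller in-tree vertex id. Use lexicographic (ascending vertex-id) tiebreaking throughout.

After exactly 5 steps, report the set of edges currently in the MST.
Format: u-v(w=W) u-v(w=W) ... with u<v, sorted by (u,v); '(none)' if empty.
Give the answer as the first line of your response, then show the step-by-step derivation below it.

0-1(w=4) 0-2(w=2) 0-3(w=8) 2-5(w=4) 3-4(w=14)

step 1: add edge 0-1 (w=4); MST = {0-1(w=4)}
step 2: add edge 0-2 (w=2); MST = {0-1(w=4) 0-2(w=2)}
step 3: add edge 2-5 (w=4); MST = {0-1(w=4) 0-2(w=2) 2-5(w=4)}
step 4: add edge 0-3 (w=8); MST = {0-1(w=4) 0-2(w=2) 0-3(w=8) 2-5(w=4)}
step 5: add edge 3-4 (w=14); MST = {0-1(w=4) 0-2(w=2) 0-3(w=8) 2-5(w=4) 3-4(w=14)}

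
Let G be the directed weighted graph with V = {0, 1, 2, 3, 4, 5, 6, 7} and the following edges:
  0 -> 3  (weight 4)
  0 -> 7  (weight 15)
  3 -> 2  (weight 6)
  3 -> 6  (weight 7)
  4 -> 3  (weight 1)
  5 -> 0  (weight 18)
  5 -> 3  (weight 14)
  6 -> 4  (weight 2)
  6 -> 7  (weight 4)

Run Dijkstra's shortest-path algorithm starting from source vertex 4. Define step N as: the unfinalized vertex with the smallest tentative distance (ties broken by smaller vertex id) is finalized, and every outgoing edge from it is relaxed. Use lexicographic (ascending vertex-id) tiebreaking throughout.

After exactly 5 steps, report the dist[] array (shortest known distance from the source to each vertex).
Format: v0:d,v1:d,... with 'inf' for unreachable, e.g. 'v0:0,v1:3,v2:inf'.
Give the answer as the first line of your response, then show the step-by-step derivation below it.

v0:inf,v1:inf,v2:7,v3:1,v4:0,v5:inf,v6:8,v7:12

step 1: dist = v0:inf,v1:inf,v2:inf,v3:1,v4:0,v5:inf,v6:inf,v7:inf
step 2: dist = v0:inf,v1:inf,v2:7,v3:1,v4:0,v5:inf,v6:8,v7:inf
step 3: dist = v0:inf,v1:inf,v2:7,v3:1,v4:0,v5:inf,v6:8,v7:inf
step 4: dist = v0:inf,v1:inf,v2:7,v3:1,v4:0,v5:inf,v6:8,v7:12
step 5: dist = v0:inf,v1:inf,v2:7,v3:1,v4:0,v5:inf,v6:8,v7:12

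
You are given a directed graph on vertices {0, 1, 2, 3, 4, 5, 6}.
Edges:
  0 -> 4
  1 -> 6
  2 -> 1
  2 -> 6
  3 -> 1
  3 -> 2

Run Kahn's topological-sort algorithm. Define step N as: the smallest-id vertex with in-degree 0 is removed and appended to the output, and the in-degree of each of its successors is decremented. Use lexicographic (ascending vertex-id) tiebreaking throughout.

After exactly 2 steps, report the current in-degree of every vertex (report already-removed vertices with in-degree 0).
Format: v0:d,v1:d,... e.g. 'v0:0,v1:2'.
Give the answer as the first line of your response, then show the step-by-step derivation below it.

v0:0,v1:1,v2:0,v3:0,v4:0,v5:0,v6:2

step 1: output 0; order=[0]; indeg=(0,2,1,0,0,0,2)
step 2: output 3; order=[0,3]; indeg=(0,1,0,0,0,0,2)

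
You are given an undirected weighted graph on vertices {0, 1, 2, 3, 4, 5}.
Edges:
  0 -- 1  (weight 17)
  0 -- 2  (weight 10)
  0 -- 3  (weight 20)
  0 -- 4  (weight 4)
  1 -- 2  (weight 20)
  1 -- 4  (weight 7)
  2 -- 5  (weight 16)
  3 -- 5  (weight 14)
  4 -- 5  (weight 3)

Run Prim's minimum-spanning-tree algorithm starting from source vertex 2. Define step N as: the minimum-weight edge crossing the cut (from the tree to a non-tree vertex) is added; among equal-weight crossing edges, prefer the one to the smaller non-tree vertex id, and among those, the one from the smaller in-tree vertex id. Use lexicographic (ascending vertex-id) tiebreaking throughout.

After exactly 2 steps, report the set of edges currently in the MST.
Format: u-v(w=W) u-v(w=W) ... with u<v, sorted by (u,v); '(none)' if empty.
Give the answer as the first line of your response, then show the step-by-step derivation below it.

0-2(w=10) 0-4(w=4)

step 1: add edge 0-2 (w=10); MST = {0-2(w=10)}
step 2: add edge 0-4 (w=4); MST = {0-2(w=10) 0-4(w=4)}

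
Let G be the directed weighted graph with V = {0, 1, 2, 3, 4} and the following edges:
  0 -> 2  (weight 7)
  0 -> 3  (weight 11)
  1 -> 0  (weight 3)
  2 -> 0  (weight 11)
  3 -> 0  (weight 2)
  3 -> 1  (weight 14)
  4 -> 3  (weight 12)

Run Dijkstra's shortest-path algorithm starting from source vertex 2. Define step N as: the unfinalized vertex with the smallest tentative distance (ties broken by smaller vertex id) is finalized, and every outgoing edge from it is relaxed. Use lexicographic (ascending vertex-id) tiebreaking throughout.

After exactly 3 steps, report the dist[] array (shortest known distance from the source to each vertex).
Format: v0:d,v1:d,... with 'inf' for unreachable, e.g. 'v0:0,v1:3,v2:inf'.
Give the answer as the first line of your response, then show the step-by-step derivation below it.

v0:11,v1:36,v2:0,v3:22,v4:inf

step 1: dist = v0:11,v1:inf,v2:0,v3:inf,v4:inf
step 2: dist = v0:11,v1:inf,v2:0,v3:22,v4:inf
step 3: dist = v0:11,v1:36,v2:0,v3:22,v4:inf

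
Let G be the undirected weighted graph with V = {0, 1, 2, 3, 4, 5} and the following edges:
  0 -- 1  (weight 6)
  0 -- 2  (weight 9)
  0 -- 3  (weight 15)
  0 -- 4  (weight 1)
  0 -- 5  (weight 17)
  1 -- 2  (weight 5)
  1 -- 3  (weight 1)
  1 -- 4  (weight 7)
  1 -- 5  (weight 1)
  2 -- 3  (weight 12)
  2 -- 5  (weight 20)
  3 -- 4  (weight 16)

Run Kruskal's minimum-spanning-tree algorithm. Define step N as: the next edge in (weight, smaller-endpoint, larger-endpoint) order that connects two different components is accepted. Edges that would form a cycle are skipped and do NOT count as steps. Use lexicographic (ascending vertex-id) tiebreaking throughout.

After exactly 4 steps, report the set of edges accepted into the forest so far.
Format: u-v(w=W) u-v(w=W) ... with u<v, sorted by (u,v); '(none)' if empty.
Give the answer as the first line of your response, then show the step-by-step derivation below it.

0-4(w=1) 1-2(w=5) 1-3(w=1) 1-5(w=1)

step 1: add edge 0-4 (w=1); MST = {0-4(w=1)}
step 2: add edge 1-3 (w=1); MST = {0-4(w=1) 1-3(w=1)}
step 3: add edge 1-5 (w=1); MST = {0-4(w=1) 1-3(w=1) 1-5(w=1)}
step 4: add edge 1-2 (w=5); MST = {0-4(w=1) 1-2(w=5) 1-3(w=1) 1-5(w=1)}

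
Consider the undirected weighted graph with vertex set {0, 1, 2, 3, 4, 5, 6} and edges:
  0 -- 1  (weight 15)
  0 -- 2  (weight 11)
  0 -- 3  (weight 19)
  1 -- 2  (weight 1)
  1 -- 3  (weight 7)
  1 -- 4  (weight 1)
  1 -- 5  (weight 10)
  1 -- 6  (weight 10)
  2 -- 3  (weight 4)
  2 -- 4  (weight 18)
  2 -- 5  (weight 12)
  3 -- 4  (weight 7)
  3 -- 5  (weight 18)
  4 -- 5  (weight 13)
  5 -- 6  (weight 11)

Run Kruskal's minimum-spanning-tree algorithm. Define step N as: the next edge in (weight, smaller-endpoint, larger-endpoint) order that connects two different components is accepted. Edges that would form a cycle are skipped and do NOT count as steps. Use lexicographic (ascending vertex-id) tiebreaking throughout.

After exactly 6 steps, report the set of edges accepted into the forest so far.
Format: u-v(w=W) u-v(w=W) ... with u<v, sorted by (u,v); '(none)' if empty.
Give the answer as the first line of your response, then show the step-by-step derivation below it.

0-2(w=11) 1-2(w=1) 1-4(w=1) 1-5(w=10) 1-6(w=10) 2-3(w=4)

step 1: add edge 1-2 (w=1); MST = {1-2(w=1)}
step 2: add edge 1-4 (w=1); MST = {1-2(w=1) 1-4(w=1)}
step 3: add edge 2-3 (w=4); MST = {1-2(w=1) 1-4(w=1) 2-3(w=4)}
step 4: add edge 1-5 (w=10); MST = {1-2(w=1) 1-4(w=1) 1-5(w=10) 2-3(w=4)}
step 5: add edge 1-6 (w=10); MST = {1-2(w=1) 1-4(w=1) 1-5(w=10) 1-6(w=10) 2-3(w=4)}
step 6: add edge 0-2 (w=11); MST = {0-2(w=11) 1-2(w=1) 1-4(w=1) 1-5(w=10) 1-6(w=10) 2-3(w=4)}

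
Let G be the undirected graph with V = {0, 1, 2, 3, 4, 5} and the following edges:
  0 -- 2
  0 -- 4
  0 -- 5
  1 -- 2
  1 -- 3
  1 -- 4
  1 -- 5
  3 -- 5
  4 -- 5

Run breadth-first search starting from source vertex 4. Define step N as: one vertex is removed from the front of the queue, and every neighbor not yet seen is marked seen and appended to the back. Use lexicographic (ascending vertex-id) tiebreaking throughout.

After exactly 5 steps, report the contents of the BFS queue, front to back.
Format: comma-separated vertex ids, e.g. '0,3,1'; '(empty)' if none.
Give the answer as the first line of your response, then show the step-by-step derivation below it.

3

step 1: dequeue 4; queue=[0,1,5]; order=4
step 2: dequeue 0; queue=[1,5,2]; order=4,0
step 3: dequeue 1; queue=[5,2,3]; order=4,0,1
step 4: dequeue 5; queue=[2,3]; order=4,0,1,5
step 5: dequeue 2; queue=[3]; order=4,0,1,5,2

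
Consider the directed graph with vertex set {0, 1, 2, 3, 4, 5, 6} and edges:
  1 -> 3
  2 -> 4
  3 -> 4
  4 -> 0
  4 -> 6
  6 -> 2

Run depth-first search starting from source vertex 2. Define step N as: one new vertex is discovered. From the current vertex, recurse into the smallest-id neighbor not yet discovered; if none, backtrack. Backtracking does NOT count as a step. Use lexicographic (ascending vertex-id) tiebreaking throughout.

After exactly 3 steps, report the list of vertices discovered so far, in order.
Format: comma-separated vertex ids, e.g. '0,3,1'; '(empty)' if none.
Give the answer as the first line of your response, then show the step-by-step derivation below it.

2,4,0

step 1: discover 2; path=2; order=2
step 2: discover 4; path=2>4; order=2,4
step 3: discover 0; path=2>4>0; order=2,4,0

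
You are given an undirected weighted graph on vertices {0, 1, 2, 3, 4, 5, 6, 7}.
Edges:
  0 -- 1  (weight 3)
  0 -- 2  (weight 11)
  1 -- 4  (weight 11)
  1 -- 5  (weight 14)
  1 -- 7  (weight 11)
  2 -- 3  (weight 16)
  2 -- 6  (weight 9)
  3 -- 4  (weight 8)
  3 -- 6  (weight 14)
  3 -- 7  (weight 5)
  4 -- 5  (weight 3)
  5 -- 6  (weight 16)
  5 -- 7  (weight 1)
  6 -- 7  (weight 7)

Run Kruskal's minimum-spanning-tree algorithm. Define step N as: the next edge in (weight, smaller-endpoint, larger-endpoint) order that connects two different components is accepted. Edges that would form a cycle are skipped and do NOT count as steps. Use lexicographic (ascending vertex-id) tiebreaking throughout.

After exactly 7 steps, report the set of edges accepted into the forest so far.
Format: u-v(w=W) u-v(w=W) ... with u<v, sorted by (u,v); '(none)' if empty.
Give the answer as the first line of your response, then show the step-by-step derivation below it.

0-1(w=3) 0-2(w=11) 2-6(w=9) 3-7(w=5) 4-5(w=3) 5-7(w=1) 6-7(w=7)

step 1: add edge 5-7 (w=1); MST = {5-7(w=1)}
step 2: add edge 0-1 (w=3); MST = {0-1(w=3) 5-7(w=1)}
step 3: add edge 4-5 (w=3); MST = {0-1(w=3) 4-5(w=3) 5-7(w=1)}
step 4: add edge 3-7 (w=5); MST = {0-1(w=3) 3-7(w=5) 4-5(w=3) 5-7(w=1)}
step 5: add edge 6-7 (w=7); MST = {0-1(w=3) 3-7(w=5) 4-5(w=3) 5-7(w=1) 6-7(w=7)}
step 6: add edge 2-6 (w=9); MST = {0-1(w=3) 2-6(w=9) 3-7(w=5) 4-5(w=3) 5-7(w=1) 6-7(w=7)}
step 7: add edge 0-2 (w=11); MST = {0-1(w=3) 0-2(w=11) 2-6(w=9) 3-7(w=5) 4-5(w=3) 5-7(w=1) 6-7(w=7)}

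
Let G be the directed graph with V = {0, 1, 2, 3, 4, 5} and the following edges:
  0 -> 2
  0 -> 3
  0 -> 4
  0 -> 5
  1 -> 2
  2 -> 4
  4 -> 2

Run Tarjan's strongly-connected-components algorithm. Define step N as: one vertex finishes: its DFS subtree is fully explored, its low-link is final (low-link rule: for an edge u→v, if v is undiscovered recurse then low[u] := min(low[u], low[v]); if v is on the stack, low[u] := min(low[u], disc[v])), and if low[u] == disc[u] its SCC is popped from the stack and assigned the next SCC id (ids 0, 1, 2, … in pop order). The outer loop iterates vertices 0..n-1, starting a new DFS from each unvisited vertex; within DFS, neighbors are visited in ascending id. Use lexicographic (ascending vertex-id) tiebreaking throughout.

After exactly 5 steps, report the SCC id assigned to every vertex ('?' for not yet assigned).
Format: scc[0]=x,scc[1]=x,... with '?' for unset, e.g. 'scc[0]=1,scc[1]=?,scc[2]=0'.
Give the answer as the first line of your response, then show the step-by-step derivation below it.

scc[0]=3,scc[1]=?,scc[2]=0,scc[3]=1,scc[4]=0,scc[5]=2

step 1: low=(low[0]=0,low[1]=?,low[2]=1,low[3]=?,low[4]=1,low[5]=?); scc=(scc[0]=?,scc[1]=?,scc[2]=?,scc[3]=?,scc[4]=?,scc[5]=?)
step 2: low=(low[0]=0,low[1]=?,low[2]=1,low[3]=?,low[4]=1,low[5]=?); scc=(scc[0]=?,scc[1]=?,scc[2]=0,scc[3]=?,scc[4]=0,scc[5]=?)
step 3: low=(low[0]=0,low[1]=?,low[2]=1,low[3]=3,low[4]=1,low[5]=?); scc=(scc[0]=?,scc[1]=?,scc[2]=0,scc[3]=1,scc[4]=0,scc[5]=?)
step 4: low=(low[0]=0,low[1]=?,low[2]=1,low[3]=3,low[4]=1,low[5]=4); scc=(scc[0]=?,scc[1]=?,scc[2]=0,scc[3]=1,scc[4]=0,scc[5]=2)
step 5: low=(low[0]=0,low[1]=?,low[2]=1,low[3]=3,low[4]=1,low[5]=4); scc=(scc[0]=3,scc[1]=?,scc[2]=0,scc[3]=1,scc[4]=0,scc[5]=2)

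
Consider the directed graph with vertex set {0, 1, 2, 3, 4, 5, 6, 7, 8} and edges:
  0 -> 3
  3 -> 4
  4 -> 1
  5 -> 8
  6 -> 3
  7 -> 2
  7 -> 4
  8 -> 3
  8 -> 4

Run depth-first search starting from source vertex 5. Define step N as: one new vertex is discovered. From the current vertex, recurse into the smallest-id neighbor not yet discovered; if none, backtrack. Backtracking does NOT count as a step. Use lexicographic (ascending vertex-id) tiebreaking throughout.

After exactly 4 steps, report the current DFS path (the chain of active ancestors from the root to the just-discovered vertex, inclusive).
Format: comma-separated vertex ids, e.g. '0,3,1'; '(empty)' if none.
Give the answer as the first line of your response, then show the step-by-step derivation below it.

5,8,3,4

step 1: discover 5; path=5; order=5
step 2: discover 8; path=5>8; order=5,8
step 3: discover 3; path=5>8>3; order=5,8,3
step 4: discover 4; path=5>8>3>4; order=5,8,3,4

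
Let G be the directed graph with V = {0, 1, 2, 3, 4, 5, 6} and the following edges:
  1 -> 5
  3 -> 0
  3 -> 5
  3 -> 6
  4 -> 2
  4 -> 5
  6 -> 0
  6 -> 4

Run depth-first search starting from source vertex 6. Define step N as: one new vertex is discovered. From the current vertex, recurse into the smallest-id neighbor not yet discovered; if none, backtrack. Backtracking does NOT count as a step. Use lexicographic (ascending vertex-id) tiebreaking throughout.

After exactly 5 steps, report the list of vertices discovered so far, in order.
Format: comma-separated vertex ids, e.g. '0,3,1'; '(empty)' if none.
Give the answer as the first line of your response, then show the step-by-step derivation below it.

6,0,4,2,5

step 1: discover 6; path=6; order=6
step 2: discover 0; path=6>0; order=6,0
step 3: discover 4; path=6>4; order=6,0,4
step 4: discover 2; path=6>4>2; order=6,0,4,2
step 5: discover 5; path=6>4>5; order=6,0,4,2,5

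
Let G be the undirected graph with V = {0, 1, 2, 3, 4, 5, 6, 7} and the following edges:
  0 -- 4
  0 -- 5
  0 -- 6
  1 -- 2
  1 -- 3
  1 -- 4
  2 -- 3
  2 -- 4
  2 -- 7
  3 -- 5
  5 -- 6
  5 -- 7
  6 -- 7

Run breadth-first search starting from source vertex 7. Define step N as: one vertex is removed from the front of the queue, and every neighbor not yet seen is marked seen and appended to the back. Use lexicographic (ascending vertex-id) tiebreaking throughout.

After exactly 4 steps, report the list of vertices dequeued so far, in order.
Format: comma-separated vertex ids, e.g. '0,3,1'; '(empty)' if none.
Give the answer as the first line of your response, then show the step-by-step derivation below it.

7,2,5,6

step 1: dequeue 7; queue=[2,5,6]; order=7
step 2: dequeue 2; queue=[5,6,1,3,4]; order=7,2
step 3: dequeue 5; queue=[6,1,3,4,0]; order=7,2,5
step 4: dequeue 6; queue=[1,3,4,0]; order=7,2,5,6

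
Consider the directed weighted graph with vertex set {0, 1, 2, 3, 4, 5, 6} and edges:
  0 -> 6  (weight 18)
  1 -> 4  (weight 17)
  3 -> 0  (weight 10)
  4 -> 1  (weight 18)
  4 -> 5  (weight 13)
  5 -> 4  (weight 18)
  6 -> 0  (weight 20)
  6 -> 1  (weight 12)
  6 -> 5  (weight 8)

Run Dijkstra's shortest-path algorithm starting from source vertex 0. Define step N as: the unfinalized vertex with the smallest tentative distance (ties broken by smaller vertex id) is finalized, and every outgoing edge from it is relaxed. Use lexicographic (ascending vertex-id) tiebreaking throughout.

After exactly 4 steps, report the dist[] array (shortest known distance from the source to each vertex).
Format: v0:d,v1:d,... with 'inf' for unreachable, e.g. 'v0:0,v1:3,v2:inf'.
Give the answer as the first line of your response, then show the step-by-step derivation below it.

v0:0,v1:30,v2:inf,v3:inf,v4:44,v5:26,v6:18

step 1: dist = v0:0,v1:inf,v2:inf,v3:inf,v4:inf,v5:inf,v6:18
step 2: dist = v0:0,v1:30,v2:inf,v3:inf,v4:inf,v5:26,v6:18
step 3: dist = v0:0,v1:30,v2:inf,v3:inf,v4:44,v5:26,v6:18
step 4: dist = v0:0,v1:30,v2:inf,v3:inf,v4:44,v5:26,v6:18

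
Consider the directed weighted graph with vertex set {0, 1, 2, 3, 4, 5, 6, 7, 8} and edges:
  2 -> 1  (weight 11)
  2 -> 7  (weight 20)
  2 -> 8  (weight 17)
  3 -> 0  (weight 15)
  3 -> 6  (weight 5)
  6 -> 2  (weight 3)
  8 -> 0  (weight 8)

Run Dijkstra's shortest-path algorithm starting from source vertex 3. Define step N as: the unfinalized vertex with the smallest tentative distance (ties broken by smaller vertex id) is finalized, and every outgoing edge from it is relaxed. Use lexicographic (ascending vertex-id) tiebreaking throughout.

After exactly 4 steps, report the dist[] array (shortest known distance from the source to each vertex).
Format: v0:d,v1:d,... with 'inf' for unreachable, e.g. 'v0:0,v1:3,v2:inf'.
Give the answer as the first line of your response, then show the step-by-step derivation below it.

v0:15,v1:19,v2:8,v3:0,v4:inf,v5:inf,v6:5,v7:28,v8:25

step 1: dist = v0:15,v1:inf,v2:inf,v3:0,v4:inf,v5:inf,v6:5,v7:inf,v8:inf
step 2: dist = v0:15,v1:inf,v2:8,v3:0,v4:inf,v5:inf,v6:5,v7:inf,v8:inf
step 3: dist = v0:15,v1:19,v2:8,v3:0,v4:inf,v5:inf,v6:5,v7:28,v8:25
step 4: dist = v0:15,v1:19,v2:8,v3:0,v4:inf,v5:inf,v6:5,v7:28,v8:25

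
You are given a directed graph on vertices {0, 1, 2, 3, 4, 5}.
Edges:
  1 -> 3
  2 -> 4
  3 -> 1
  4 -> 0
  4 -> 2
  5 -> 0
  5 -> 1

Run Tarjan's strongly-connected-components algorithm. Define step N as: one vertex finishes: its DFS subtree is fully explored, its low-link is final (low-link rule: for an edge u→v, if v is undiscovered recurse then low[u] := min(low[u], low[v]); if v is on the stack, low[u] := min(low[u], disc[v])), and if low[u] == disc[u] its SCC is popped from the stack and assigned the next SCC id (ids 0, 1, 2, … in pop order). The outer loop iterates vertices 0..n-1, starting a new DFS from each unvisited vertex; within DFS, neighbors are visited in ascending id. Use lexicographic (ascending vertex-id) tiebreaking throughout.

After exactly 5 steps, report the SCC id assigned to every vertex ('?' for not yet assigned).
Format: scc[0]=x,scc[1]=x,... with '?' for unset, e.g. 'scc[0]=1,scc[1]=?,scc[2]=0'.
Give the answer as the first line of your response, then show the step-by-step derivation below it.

scc[0]=0,scc[1]=1,scc[2]=2,scc[3]=1,scc[4]=2,scc[5]=?

step 1: low=(low[0]=0,low[1]=?,low[2]=?,low[3]=?,low[4]=?,low[5]=?); scc=(scc[0]=0,scc[1]=?,scc[2]=?,scc[3]=?,scc[4]=?,scc[5]=?)
step 2: low=(low[0]=0,low[1]=1,low[2]=?,low[3]=1,low[4]=?,low[5]=?); scc=(scc[0]=0,scc[1]=?,scc[2]=?,scc[3]=?,scc[4]=?,scc[5]=?)
step 3: low=(low[0]=0,low[1]=1,low[2]=?,low[3]=1,low[4]=?,low[5]=?); scc=(scc[0]=0,scc[1]=1,scc[2]=?,scc[3]=1,scc[4]=?,scc[5]=?)
step 4: low=(low[0]=0,low[1]=1,low[2]=3,low[3]=1,low[4]=3,low[5]=?); scc=(scc[0]=0,scc[1]=1,scc[2]=?,scc[3]=1,scc[4]=?,scc[5]=?)
step 5: low=(low[0]=0,low[1]=1,low[2]=3,low[3]=1,low[4]=3,low[5]=?); scc=(scc[0]=0,scc[1]=1,scc[2]=2,scc[3]=1,scc[4]=2,scc[5]=?)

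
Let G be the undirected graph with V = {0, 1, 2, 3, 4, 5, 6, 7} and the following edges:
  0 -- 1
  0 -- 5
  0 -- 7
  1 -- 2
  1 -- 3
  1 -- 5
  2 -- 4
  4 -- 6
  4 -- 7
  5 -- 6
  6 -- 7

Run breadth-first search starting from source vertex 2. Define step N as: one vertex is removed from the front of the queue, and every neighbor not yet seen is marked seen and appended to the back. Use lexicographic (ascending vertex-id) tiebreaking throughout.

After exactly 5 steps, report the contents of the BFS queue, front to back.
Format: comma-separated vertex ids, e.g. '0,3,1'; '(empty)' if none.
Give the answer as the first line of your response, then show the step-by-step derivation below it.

5,6,7

step 1: dequeue 2; queue=[1,4]; order=2
step 2: dequeue 1; queue=[4,0,3,5]; order=2,1
step 3: dequeue 4; queue=[0,3,5,6,7]; order=2,1,4
step 4: dequeue 0; queue=[3,5,6,7]; order=2,1,4,0
step 5: dequeue 3; queue=[5,6,7]; order=2,1,4,0,3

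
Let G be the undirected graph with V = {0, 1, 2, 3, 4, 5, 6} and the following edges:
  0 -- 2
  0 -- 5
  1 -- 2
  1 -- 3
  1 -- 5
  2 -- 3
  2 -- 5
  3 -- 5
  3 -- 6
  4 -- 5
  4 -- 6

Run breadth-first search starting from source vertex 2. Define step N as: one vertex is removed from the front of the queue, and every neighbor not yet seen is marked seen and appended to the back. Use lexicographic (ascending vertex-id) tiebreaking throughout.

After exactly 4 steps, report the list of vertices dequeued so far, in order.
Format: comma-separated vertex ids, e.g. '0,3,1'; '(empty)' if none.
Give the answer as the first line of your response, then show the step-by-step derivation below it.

2,0,1,3

step 1: dequeue 2; queue=[0,1,3,5]; order=2
step 2: dequeue 0; queue=[1,3,5]; order=2,0
step 3: dequeue 1; queue=[3,5]; order=2,0,1
step 4: dequeue 3; queue=[5,6]; order=2,0,1,3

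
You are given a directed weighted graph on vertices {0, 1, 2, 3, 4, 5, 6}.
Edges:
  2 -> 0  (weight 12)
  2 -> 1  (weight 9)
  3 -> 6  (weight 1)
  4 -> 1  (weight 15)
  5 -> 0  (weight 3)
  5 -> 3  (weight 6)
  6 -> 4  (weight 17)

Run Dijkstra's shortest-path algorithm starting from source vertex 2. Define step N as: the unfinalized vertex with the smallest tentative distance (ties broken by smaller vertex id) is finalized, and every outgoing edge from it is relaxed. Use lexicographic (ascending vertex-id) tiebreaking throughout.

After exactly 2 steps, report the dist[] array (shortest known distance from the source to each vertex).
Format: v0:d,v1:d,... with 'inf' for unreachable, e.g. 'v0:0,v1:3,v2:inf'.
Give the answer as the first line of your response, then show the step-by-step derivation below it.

v0:12,v1:9,v2:0,v3:inf,v4:inf,v5:inf,v6:inf

step 1: dist = v0:12,v1:9,v2:0,v3:inf,v4:inf,v5:inf,v6:inf
step 2: dist = v0:12,v1:9,v2:0,v3:inf,v4:inf,v5:inf,v6:inf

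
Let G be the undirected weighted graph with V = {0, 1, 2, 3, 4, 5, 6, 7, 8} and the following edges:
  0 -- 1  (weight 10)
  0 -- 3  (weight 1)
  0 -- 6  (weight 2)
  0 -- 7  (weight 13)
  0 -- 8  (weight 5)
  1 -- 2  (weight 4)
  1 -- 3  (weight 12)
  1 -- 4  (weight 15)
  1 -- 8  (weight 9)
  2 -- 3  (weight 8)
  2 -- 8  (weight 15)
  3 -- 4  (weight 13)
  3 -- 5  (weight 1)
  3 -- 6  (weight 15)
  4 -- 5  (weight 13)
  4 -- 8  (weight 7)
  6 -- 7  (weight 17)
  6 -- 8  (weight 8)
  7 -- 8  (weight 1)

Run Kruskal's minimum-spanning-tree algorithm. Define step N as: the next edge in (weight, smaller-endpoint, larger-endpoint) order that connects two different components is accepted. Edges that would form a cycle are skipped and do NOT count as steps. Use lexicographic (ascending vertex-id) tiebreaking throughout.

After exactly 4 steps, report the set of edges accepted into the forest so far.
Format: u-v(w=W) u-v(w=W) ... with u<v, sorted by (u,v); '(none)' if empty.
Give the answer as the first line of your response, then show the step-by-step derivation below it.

0-3(w=1) 0-6(w=2) 3-5(w=1) 7-8(w=1)

step 1: add edge 0-3 (w=1); MST = {0-3(w=1)}
step 2: add edge 3-5 (w=1); MST = {0-3(w=1) 3-5(w=1)}
step 3: add edge 7-8 (w=1); MST = {0-3(w=1) 3-5(w=1) 7-8(w=1)}
step 4: add edge 0-6 (w=2); MST = {0-3(w=1) 0-6(w=2) 3-5(w=1) 7-8(w=1)}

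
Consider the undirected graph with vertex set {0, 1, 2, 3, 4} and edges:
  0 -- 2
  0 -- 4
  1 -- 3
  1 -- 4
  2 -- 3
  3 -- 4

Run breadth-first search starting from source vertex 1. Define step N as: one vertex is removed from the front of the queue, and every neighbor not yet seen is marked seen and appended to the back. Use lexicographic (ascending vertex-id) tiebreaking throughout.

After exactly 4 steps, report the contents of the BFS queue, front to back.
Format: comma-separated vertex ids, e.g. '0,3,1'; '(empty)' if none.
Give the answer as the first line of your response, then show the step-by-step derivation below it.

0

step 1: dequeue 1; queue=[3,4]; order=1
step 2: dequeue 3; queue=[4,2]; order=1,3
step 3: dequeue 4; queue=[2,0]; order=1,3,4
step 4: dequeue 2; queue=[0]; order=1,3,4,2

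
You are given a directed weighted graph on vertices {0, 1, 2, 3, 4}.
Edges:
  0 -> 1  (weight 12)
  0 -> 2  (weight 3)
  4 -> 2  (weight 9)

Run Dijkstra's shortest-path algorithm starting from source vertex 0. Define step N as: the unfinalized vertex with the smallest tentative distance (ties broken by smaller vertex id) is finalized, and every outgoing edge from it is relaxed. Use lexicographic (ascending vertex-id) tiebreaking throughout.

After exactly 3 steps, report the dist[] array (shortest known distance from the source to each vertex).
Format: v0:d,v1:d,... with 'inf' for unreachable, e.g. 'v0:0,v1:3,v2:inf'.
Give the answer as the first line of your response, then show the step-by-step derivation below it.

v0:0,v1:12,v2:3,v3:inf,v4:inf

step 1: dist = v0:0,v1:12,v2:3,v3:inf,v4:inf
step 2: dist = v0:0,v1:12,v2:3,v3:inf,v4:inf
step 3: dist = v0:0,v1:12,v2:3,v3:inf,v4:inf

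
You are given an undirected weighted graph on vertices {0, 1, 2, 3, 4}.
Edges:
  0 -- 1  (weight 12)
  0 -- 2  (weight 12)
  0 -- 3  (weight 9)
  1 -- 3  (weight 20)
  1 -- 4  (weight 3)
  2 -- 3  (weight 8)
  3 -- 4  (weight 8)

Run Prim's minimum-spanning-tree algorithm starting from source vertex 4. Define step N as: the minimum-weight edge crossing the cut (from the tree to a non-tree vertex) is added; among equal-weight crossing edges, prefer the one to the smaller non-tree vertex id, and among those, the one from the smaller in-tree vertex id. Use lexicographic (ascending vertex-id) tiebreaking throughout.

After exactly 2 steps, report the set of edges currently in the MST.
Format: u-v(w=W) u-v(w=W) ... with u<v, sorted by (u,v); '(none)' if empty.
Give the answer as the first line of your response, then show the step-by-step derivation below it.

1-4(w=3) 3-4(w=8)

step 1: add edge 1-4 (w=3); MST = {1-4(w=3)}
step 2: add edge 3-4 (w=8); MST = {1-4(w=3) 3-4(w=8)}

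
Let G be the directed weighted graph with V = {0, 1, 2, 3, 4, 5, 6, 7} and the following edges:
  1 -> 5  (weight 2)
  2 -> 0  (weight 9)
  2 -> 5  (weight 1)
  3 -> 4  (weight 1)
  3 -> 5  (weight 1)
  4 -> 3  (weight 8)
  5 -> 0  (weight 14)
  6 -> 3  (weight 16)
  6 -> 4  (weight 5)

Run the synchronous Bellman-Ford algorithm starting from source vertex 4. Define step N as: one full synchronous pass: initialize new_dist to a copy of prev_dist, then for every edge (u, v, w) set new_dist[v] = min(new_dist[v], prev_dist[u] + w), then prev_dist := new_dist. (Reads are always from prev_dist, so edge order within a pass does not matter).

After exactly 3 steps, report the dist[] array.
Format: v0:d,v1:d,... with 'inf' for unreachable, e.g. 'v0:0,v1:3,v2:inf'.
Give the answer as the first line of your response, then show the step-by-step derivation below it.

v0:23,v1:inf,v2:inf,v3:8,v4:0,v5:9,v6:inf,v7:inf

step 1: dist = v0:inf,v1:inf,v2:inf,v3:8,v4:0,v5:inf,v6:inf,v7:inf
step 2: dist = v0:inf,v1:inf,v2:inf,v3:8,v4:0,v5:9,v6:inf,v7:inf
step 3: dist = v0:23,v1:inf,v2:inf,v3:8,v4:0,v5:9,v6:inf,v7:inf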